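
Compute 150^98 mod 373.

Using repeated squaring:
98 in binary is 1100010, i.e. 98 = 64 + 32 + 2.
150^1 ≡ 150 (mod 373)
150^2 ≡ 150^2 = 22500 ≡ 120 (mod 373)
150^4 ≡ 120^2 = 14400 ≡ 226 (mod 373)
150^8 ≡ 226^2 = 51076 ≡ 348 (mod 373)
150^16 ≡ 348^2 = 121104 ≡ 252 (mod 373)
150^32 ≡ 252^2 = 63504 ≡ 94 (mod 373)
150^64 ≡ 94^2 = 8836 ≡ 257 (mod 373)
150^98 = 150^64 * 150^32 * 150^2 ≡ 257 * 94 * 120 (mod 373).
Accumulate the product:
257 * 94 = 24158 ≡ 286
286 * 120 = 34320 ≡ 4

4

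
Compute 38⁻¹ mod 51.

By the extended Euclidean algorithm:
51 = 1×38 + 13
38 = 2×13 + 12
13 = 1×12 + 1
12 = 12×1 + 0
gcd(38, 51) = 1, so the inverse exists.
Bézout: 1 = 3×51 − 4×38.
So 38⁻¹ ≡ −4 ≡ 47 (mod 51).

47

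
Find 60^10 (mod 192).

60^1 ≡ 60 (mod 192)
60^2 ≡ 60^2 = 3600 ≡ 144 (mod 192)
60^4 ≡ 144^2 = 20736 ≡ 0 (mod 192)
60^8 ≡ 0^2 = 0 (mod 192)
60^10 = 60^8 * 60^2 ≡ 0 * 144 (mod 192).
0 * 144 = 0 ≡ 0 (mod 192).

0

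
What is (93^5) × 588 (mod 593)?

282

(93)^5 ≡ 418 (mod 593)
418 × 588 = 245784 ≡ 282 (mod 593)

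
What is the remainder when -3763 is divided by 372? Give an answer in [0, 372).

-3763 = -11×372 + 329, so -3763 ≡ 329 (mod 372).

329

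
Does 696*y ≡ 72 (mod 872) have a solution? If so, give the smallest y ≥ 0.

gcd(696, 872) = 8, and 8 | 72, so solutions exist.
Divide through by 8: 87*y mod 109 = 9.
87⁻¹ ≡ 104 (mod 109).
y ≡ 104*9 ≡ 64 (mod 109).
The smallest non-negative solution is y = 64.

64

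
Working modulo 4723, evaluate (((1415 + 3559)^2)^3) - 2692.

293

1415 + 3559 = 4974 ≡ 251 (mod 4723)
(251)^2 ≡ 1602 (mod 4723)
(1602)^3 ≡ 2985 (mod 4723)
2985 - 2692 = 293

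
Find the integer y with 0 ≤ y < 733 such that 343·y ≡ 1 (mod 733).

Apply the Euclidean algorithm and back-substitute:
733 = 2·343 + 47
343 = 7·47 + 14
47 = 3·14 + 5
14 = 2·5 + 4
5 = 1·4 + 1
4 = 4·1 + 0
gcd(343, 733) = 1, so the inverse exists.
Back-substitute for 1:
1 = 1·5 − 1·4
  = −1·14 + 3·5
  = 3·47 − 10·14
  = −10·343 + 73·47
  = 73·733 − 156·343
So 343⁻¹ ≡ −156 ≡ 577 (mod 733).

577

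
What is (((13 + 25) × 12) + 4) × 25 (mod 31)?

13 + 25 = 38 ≡ 7 (mod 31)
7 × 12 = 84 ≡ 22 (mod 31)
22 + 4 = 26
26 × 25 = 650 ≡ 30 (mod 31)

30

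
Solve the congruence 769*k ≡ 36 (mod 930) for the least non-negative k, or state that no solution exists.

924

gcd(769, 930) = 1, so a unique solution mod 930 exists.
769⁻¹ ≡ 439 (mod 930).
k ≡ 439*36 ≡ 924 (mod 930).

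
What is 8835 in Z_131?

8835 = 67*131 + 58, so 8835 ≡ 58 (mod 131).

58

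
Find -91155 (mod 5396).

-91155 = -17·5396 + 577, so -91155 ≡ 577 (mod 5396).

577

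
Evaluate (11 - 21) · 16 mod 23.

11 - 21 = -10 ≡ 13 (mod 23)
13 · 16 = 208 ≡ 1 (mod 23)

1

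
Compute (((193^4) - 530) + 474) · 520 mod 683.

294

(193)^4 ≡ 138 (mod 683)
138 - 530 = -392 ≡ 291 (mod 683)
291 + 474 = 765 ≡ 82 (mod 683)
82 · 520 = 42640 ≡ 294 (mod 683)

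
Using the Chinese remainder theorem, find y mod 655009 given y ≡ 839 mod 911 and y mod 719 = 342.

911⁻¹ mod 719: 911*543 ≡ 1 (mod 719), so 911⁻¹ ≡ 543.
y = 839 + 911*((342 − 839)*543 mod 719) = 839 + 911*473 = 431742.
Check: 431742 mod 911 = 839, 431742 mod 719 = 342. ✓

431742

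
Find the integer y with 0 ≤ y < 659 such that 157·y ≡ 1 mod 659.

340

Apply the Euclidean algorithm and back-substitute:
659 = 4·157 + 31
157 = 5·31 + 2
31 = 15·2 + 1
2 = 2·1 + 0
gcd(157, 659) = 1, so the inverse exists.
Back-substitute for 1:
1 = 1·31 − 15·2
  = −15·157 + 76·31
  = 76·659 − 319·157
So 157⁻¹ ≡ −319 ≡ 340 (mod 659).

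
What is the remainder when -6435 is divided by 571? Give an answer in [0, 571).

417

-6435 = -12·571 + 417, so -6435 ≡ 417 (mod 571).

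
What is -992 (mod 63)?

-992 = -16·63 + 16, so -992 ≡ 16 (mod 63).

16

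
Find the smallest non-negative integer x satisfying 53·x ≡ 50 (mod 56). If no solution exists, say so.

gcd(53, 56) = 1, so a unique solution mod 56 exists.
53⁻¹ ≡ 37 (mod 56).
x ≡ 37·50 ≡ 2 (mod 56).

2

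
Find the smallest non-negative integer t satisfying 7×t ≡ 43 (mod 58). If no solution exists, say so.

31

gcd(7, 58) = 1, so a unique solution mod 58 exists.
7⁻¹ ≡ 25 (mod 58).
t ≡ 25×43 ≡ 31 (mod 58).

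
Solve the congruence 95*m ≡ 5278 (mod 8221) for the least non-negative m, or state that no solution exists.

1094

gcd(95, 8221) = 1, so a unique solution mod 8221 exists.
95⁻¹ ≡ 4673 (mod 8221).
m ≡ 4673*5278 ≡ 1094 (mod 8221).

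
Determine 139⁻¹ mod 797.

711

797 = 5·139 + 102
139 = 1·102 + 37
102 = 2·37 + 28
37 = 1·28 + 9
28 = 3·9 + 1
9 = 9·1 + 0
gcd(139, 797) = 1, so the inverse exists.
Bézout: 1 = 15·797 − 86·139.
So 139⁻¹ ≡ −86 ≡ 711 (mod 797).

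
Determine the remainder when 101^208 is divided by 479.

373

208 in binary is 11010000, i.e. 208 = 128 + 64 + 16.
101^1 ≡ 101 (mod 479)
101^2 ≡ 101^2 = 10201 ≡ 142 (mod 479)
101^4 ≡ 142^2 = 20164 ≡ 46 (mod 479)
101^8 ≡ 46^2 = 2116 ≡ 200 (mod 479)
101^16 ≡ 200^2 = 40000 ≡ 243 (mod 479)
101^32 ≡ 243^2 = 59049 ≡ 132 (mod 479)
101^64 ≡ 132^2 = 17424 ≡ 180 (mod 479)
101^128 ≡ 180^2 = 32400 ≡ 307 (mod 479)
101^208 = 101^128 · 101^64 · 101^16 ≡ 307 · 180 · 243 (mod 479).
Accumulate the product:
307 · 180 = 55260 ≡ 175
175 · 243 = 42525 ≡ 373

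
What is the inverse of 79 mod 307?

By the extended Euclidean algorithm:
307 = 3·79 + 70
79 = 1·70 + 9
70 = 7·9 + 7
9 = 1·7 + 2
7 = 3·2 + 1
2 = 2·1 + 0
gcd(79, 307) = 1, so the inverse exists.
Bézout: 1 = 35·307 − 136·79.
So 79⁻¹ ≡ −136 ≡ 171 (mod 307).

171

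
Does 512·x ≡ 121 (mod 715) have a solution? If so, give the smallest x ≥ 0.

253

gcd(512, 715) = 1, so a unique solution mod 715 exists.
512⁻¹ ≡ 398 (mod 715).
x ≡ 398·121 ≡ 253 (mod 715).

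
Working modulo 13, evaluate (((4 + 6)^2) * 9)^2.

9

4 + 6 = 10
(10)^2 ≡ 9 (mod 13)
9 * 9 = 81 ≡ 3 (mod 13)
(3)^2 ≡ 9 (mod 13)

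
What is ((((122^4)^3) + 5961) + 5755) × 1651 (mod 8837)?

1161

(122)^4 ≡ 7540 (mod 8837)
(7540)^3 ≡ 3716 (mod 8837)
3716 + 5961 = 9677 ≡ 840 (mod 8837)
840 + 5755 = 6595
6595 × 1651 = 10888345 ≡ 1161 (mod 8837)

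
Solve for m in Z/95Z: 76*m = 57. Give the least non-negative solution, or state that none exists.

2

gcd(76, 95) = 19, and 19 | 57, so solutions exist.
Divide through by 19: 4*m mod 5 = 3.
4⁻¹ ≡ 4 (mod 5).
m ≡ 4*3 ≡ 2 (mod 5).
The smallest non-negative solution is m = 2.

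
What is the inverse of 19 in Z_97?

46

Run the extended Euclidean algorithm:
97 = 5*19 + 2
19 = 9*2 + 1
2 = 2*1 + 0
gcd(19, 97) = 1, so the inverse exists.
Bézout: 1 = −9*97 + 46*19.
So 19⁻¹ ≡ 46 (mod 97).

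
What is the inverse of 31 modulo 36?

36 = 1×31 + 5
31 = 6×5 + 1
5 = 5×1 + 0
gcd(31, 36) = 1, so the inverse exists.
Back-substitute for 1:
1 = 1×31 − 6×5
  = −6×36 + 7×31
So 31⁻¹ ≡ 7 (mod 36).

7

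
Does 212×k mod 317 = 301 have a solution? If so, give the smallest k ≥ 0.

293

gcd(212, 317) = 1, so a unique solution mod 317 exists.
212⁻¹ ≡ 160 (mod 317).
k ≡ 160×301 ≡ 293 (mod 317).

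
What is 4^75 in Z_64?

0

75 in binary is 1001011, i.e. 75 = 64 + 8 + 2 + 1.
4^1 ≡ 4 (mod 64)
4^2 ≡ 4^2 = 16 (mod 64)
4^4 ≡ 16^2 = 256 ≡ 0 (mod 64)
4^8 ≡ 0^2 = 0 (mod 64)
4^16 ≡ 0^2 = 0 (mod 64)
4^32 ≡ 0^2 = 0 (mod 64)
4^64 ≡ 0^2 = 0 (mod 64)
4^75 = 4^64 × 4^8 × 4^2 × 4^1 ≡ 0 × 0 × 16 × 4 (mod 64).
Accumulate the product:
0 × 0 = 0
0 × 16 = 0
0 × 4 = 0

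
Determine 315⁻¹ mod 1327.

198

Run the extended Euclidean algorithm:
1327 = 4×315 + 67
315 = 4×67 + 47
67 = 1×47 + 20
47 = 2×20 + 7
20 = 2×7 + 6
7 = 1×6 + 1
6 = 6×1 + 0
gcd(315, 1327) = 1, so the inverse exists.
Bézout: 1 = −47×1327 + 198×315.
So 315⁻¹ ≡ 198 (mod 1327).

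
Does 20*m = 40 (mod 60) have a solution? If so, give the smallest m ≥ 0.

gcd(20, 60) = 20, and 20 | 40, so solutions exist.
Divide through by 20: 1*m = 2 (mod 3).
1⁻¹ ≡ 1 (mod 3).
m ≡ 1*2 ≡ 2 (mod 3).
The smallest non-negative solution is m = 2.

2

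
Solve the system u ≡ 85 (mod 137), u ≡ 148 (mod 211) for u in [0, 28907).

137⁻¹ mod 211: 137×134 ≡ 1 (mod 211), so 137⁻¹ ≡ 134.
u = 85 + 137×((148 − 85)×134 mod 211) = 85 + 137×2 = 359.

359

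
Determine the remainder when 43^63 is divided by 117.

63 in binary is 111111, i.e. 63 = 32 + 16 + 8 + 4 + 2 + 1.
43^1 ≡ 43 (mod 117)
43^2 ≡ 43^2 = 1849 ≡ 94 (mod 117)
43^4 ≡ 94^2 = 8836 ≡ 61 (mod 117)
43^8 ≡ 61^2 = 3721 ≡ 94 (mod 117)
43^16 ≡ 94^2 = 8836 ≡ 61 (mod 117)
43^32 ≡ 61^2 = 3721 ≡ 94 (mod 117)
43^63 = 43^32 · 43^16 · 43^8 · 43^4 · 43^2 · 43^1 ≡ 94 · 61 · 94 · 61 · 94 · 43 (mod 117).
Accumulate the product:
94 · 61 = 5734 ≡ 1
1 · 94 = 94
94 · 61 = 5734 ≡ 1
1 · 94 = 94
94 · 43 = 4042 ≡ 64

64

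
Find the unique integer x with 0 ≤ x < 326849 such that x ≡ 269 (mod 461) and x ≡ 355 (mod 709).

461⁻¹ mod 709: 461×243 ≡ 1 (mod 709), so 461⁻¹ ≡ 243.
x = 269 + 461×((355 − 269)×243 mod 709) = 269 + 461×337 = 155626.

155626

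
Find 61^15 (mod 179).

Using repeated squaring:
61^1 ≡ 61 (mod 179)
61^2 ≡ 61^2 = 3721 ≡ 141 (mod 179)
61^4 ≡ 141^2 = 19881 ≡ 12 (mod 179)
61^8 ≡ 12^2 = 144 (mod 179)
61^15 = 61^8 · 61^4 · 61^2 · 61^1 ≡ 144 · 12 · 141 · 61 (mod 179).
Accumulate the product:
144 · 12 = 1728 ≡ 117
117 · 141 = 16497 ≡ 29
29 · 61 = 1769 ≡ 158

158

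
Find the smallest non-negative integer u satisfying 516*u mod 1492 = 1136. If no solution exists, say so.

274

gcd(516, 1492) = 4, and 4 | 1136, so solutions exist.
Divide through by 4: 129*u = 284 (mod 373).
129⁻¹ ≡ 240 (mod 373).
u ≡ 240*284 ≡ 274 (mod 373).
The smallest non-negative solution is u = 274.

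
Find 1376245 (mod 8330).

1376245 = 165×8330 + 1795, so 1376245 ≡ 1795 (mod 8330).

1795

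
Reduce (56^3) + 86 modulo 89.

(56)^3 ≡ 19 (mod 89)
19 + 86 = 105 ≡ 16 (mod 89)

16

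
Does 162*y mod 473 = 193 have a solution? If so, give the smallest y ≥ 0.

372

gcd(162, 473) = 1, so a unique solution mod 473 exists.
162⁻¹ ≡ 73 (mod 473).
y ≡ 73*193 ≡ 372 (mod 473).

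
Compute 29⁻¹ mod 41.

17

41 = 1×29 + 12
29 = 2×12 + 5
12 = 2×5 + 2
5 = 2×2 + 1
2 = 2×1 + 0
gcd(29, 41) = 1, so the inverse exists.
Back-substitute for 1:
1 = 1×5 − 2×2
  = −2×12 + 5×5
  = 5×29 − 12×12
  = −12×41 + 17×29
So 29⁻¹ ≡ 17 (mod 41).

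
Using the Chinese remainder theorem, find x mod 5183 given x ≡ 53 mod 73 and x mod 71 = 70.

73⁻¹ mod 71: 73·36 ≡ 1 (mod 71), so 73⁻¹ ≡ 36.
x = 53 + 73·((70 − 53)·36 mod 71) = 53 + 73·44 = 3265.
Check: 3265 mod 73 = 53, 3265 mod 71 = 70. ✓

3265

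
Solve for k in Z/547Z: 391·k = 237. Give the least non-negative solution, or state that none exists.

9

gcd(391, 547) = 1, so a unique solution mod 547 exists.
391⁻¹ ≡ 277 (mod 547).
k ≡ 277·237 ≡ 9 (mod 547).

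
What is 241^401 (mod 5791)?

4252

Compute successive squares:
401 in binary is 110010001, i.e. 401 = 256 + 128 + 16 + 1.
241^1 ≡ 241 (mod 5791)
241^2 ≡ 241^2 = 58081 ≡ 171 (mod 5791)
241^4 ≡ 171^2 = 29241 ≡ 286 (mod 5791)
241^8 ≡ 286^2 = 81796 ≡ 722 (mod 5791)
241^16 ≡ 722^2 = 521284 ≡ 94 (mod 5791)
241^32 ≡ 94^2 = 8836 ≡ 3045 (mod 5791)
241^64 ≡ 3045^2 = 9272025 ≡ 634 (mod 5791)
241^128 ≡ 634^2 = 401956 ≡ 2377 (mod 5791)
241^256 ≡ 2377^2 = 5650129 ≡ 3904 (mod 5791)
241^401 = 241^256 · 241^128 · 241^16 · 241^1 ≡ 3904 · 2377 · 94 · 241 (mod 5791).
Accumulate the product:
3904 · 2377 = 9279808 ≡ 2626
2626 · 94 = 246844 ≡ 3622
3622 · 241 = 872902 ≡ 4252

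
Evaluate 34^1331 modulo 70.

34

1331 in binary is 10100110011, i.e. 1331 = 1024 + 256 + 32 + 16 + 2 + 1.
34^1 ≡ 34 (mod 70)
34^2 ≡ 34^2 = 1156 ≡ 36 (mod 70)
34^4 ≡ 36^2 = 1296 ≡ 36 (mod 70)
34^8 ≡ 36^2 = 1296 ≡ 36 (mod 70)
34^16 ≡ 36^2 = 1296 ≡ 36 (mod 70)
34^32 ≡ 36^2 = 1296 ≡ 36 (mod 70)
34^64 ≡ 36^2 = 1296 ≡ 36 (mod 70)
34^128 ≡ 36^2 = 1296 ≡ 36 (mod 70)
34^256 ≡ 36^2 = 1296 ≡ 36 (mod 70)
34^512 ≡ 36^2 = 1296 ≡ 36 (mod 70)
34^1024 ≡ 36^2 = 1296 ≡ 36 (mod 70)
34^1331 = 34^1024 · 34^256 · 34^32 · 34^16 · 34^2 · 34^1 ≡ 36 · 36 · 36 · 36 · 36 · 34 (mod 70).
Accumulate the product:
36 · 36 = 1296 ≡ 36
36 · 36 = 1296 ≡ 36
36 · 36 = 1296 ≡ 36
36 · 36 = 1296 ≡ 36
36 · 34 = 1224 ≡ 34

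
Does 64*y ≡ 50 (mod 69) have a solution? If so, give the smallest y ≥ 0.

gcd(64, 69) = 1, so a unique solution mod 69 exists.
64⁻¹ ≡ 55 (mod 69).
y ≡ 55*50 ≡ 59 (mod 69).

59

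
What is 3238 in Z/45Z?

43

3238 = 71*45 + 43, so 3238 ≡ 43 (mod 45).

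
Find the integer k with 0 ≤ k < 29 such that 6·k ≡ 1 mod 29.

5

Apply the Euclidean algorithm and back-substitute:
29 = 4·6 + 5
6 = 1·5 + 1
5 = 5·1 + 0
gcd(6, 29) = 1, so the inverse exists.
Back-substitute for 1:
1 = 1·6 − 1·5
  = −1·29 + 5·6
So 6⁻¹ ≡ 5 (mod 29).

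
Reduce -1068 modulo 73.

27

-1068 = -15*73 + 27, so -1068 ≡ 27 (mod 73).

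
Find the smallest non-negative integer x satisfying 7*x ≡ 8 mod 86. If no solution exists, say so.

gcd(7, 86) = 1, so a unique solution mod 86 exists.
7⁻¹ ≡ 37 (mod 86).
x ≡ 37*8 ≡ 38 (mod 86).

38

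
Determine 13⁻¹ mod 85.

85 = 6×13 + 7
13 = 1×7 + 6
7 = 1×6 + 1
6 = 6×1 + 0
gcd(13, 85) = 1, so the inverse exists.
Bézout: 1 = 2×85 − 13×13.
So 13⁻¹ ≡ −13 ≡ 72 (mod 85).

72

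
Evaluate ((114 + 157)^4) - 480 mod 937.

924

114 + 157 = 271
(271)^4 ≡ 467 (mod 937)
467 - 480 = -13 ≡ 924 (mod 937)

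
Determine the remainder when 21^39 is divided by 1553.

39 in binary is 100111, i.e. 39 = 32 + 4 + 2 + 1.
21^1 ≡ 21 (mod 1553)
21^2 ≡ 21^2 = 441 (mod 1553)
21^4 ≡ 441^2 = 194481 ≡ 356 (mod 1553)
21^8 ≡ 356^2 = 126736 ≡ 943 (mod 1553)
21^16 ≡ 943^2 = 889249 ≡ 933 (mod 1553)
21^32 ≡ 933^2 = 870489 ≡ 809 (mod 1553)
21^39 = 21^32 × 21^4 × 21^2 × 21^1 ≡ 809 × 356 × 441 × 21 (mod 1553).
Accumulate the product:
809 × 356 = 288004 ≡ 699
699 × 441 = 308259 ≡ 765
765 × 21 = 16065 ≡ 535

535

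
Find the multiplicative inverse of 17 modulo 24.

Run the extended Euclidean algorithm:
24 = 1*17 + 7
17 = 2*7 + 3
7 = 2*3 + 1
3 = 3*1 + 0
gcd(17, 24) = 1, so the inverse exists.
Back-substitute for 1:
1 = 1*7 − 2*3
  = −2*17 + 5*7
  = 5*24 − 7*17
So 17⁻¹ ≡ −7 ≡ 17 (mod 24).

17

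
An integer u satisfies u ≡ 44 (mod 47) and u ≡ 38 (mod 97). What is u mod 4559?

47⁻¹ mod 97: 47*64 ≡ 1 (mod 97), so 47⁻¹ ≡ 64.
u = 44 + 47*((38 − 44)*64 mod 97) = 44 + 47*4 = 232.
Check: 232 mod 47 = 44, 232 mod 97 = 38. ✓

232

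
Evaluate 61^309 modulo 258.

Compute successive squares:
309 in binary is 100110101, i.e. 309 = 256 + 32 + 16 + 4 + 1.
61^1 ≡ 61 (mod 258)
61^2 ≡ 61^2 = 3721 ≡ 109 (mod 258)
61^4 ≡ 109^2 = 11881 ≡ 13 (mod 258)
61^8 ≡ 13^2 = 169 (mod 258)
61^16 ≡ 169^2 = 28561 ≡ 181 (mod 258)
61^32 ≡ 181^2 = 32761 ≡ 253 (mod 258)
61^64 ≡ 253^2 = 64009 ≡ 25 (mod 258)
61^128 ≡ 25^2 = 625 ≡ 109 (mod 258)
61^256 ≡ 109^2 = 11881 ≡ 13 (mod 258)
61^309 = 61^256 · 61^32 · 61^16 · 61^4 · 61^1 ≡ 13 · 253 · 181 · 13 · 61 (mod 258).
Accumulate the product:
13 · 253 = 3289 ≡ 193
193 · 181 = 34933 ≡ 103
103 · 13 = 1339 ≡ 49
49 · 61 = 2989 ≡ 151

151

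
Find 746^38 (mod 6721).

1741

746^1 ≡ 746 (mod 6721)
746^2 ≡ 746^2 = 556516 ≡ 5394 (mod 6721)
746^4 ≡ 5394^2 = 29095236 ≡ 27 (mod 6721)
746^8 ≡ 27^2 = 729 (mod 6721)
746^16 ≡ 729^2 = 531441 ≡ 482 (mod 6721)
746^32 ≡ 482^2 = 232324 ≡ 3810 (mod 6721)
746^38 = 746^32 × 746^4 × 746^2 ≡ 3810 × 27 × 5394 (mod 6721).
Accumulate the product:
3810 × 27 = 102870 ≡ 2055
2055 × 5394 = 11084670 ≡ 1741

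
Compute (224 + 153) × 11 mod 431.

268

224 + 153 = 377
377 × 11 = 4147 ≡ 268 (mod 431)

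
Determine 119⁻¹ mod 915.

569

915 = 7×119 + 82
119 = 1×82 + 37
82 = 2×37 + 8
37 = 4×8 + 5
8 = 1×5 + 3
5 = 1×3 + 2
3 = 1×2 + 1
2 = 2×1 + 0
gcd(119, 915) = 1, so the inverse exists.
Back-substitute for 1:
1 = 1×3 − 1×2
  = −1×5 + 2×3
  = 2×8 − 3×5
  = −3×37 + 14×8
  = 14×82 − 31×37
  = −31×119 + 45×82
  = 45×915 − 346×119
So 119⁻¹ ≡ −346 ≡ 569 (mod 915).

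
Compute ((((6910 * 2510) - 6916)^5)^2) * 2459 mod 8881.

2326

6910 * 2510 = 17344100 ≡ 8388 (mod 8881)
8388 - 6916 = 1472
(1472)^5 ≡ 1830 (mod 8881)
(1830)^2 ≡ 763 (mod 8881)
763 * 2459 = 1876217 ≡ 2326 (mod 8881)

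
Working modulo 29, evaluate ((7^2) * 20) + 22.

16

(7)^2 ≡ 20 (mod 29)
20 * 20 = 400 ≡ 23 (mod 29)
23 + 22 = 45 ≡ 16 (mod 29)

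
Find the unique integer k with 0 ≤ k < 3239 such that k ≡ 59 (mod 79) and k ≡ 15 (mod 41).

138

79⁻¹ mod 41: 79·27 ≡ 1 (mod 41), so 79⁻¹ ≡ 27.
k = 59 + 79·((15 − 59)·27 mod 41) = 59 + 79·1 = 138.
Check: 138 mod 79 = 59, 138 mod 41 = 15. ✓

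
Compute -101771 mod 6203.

-101771 = -17*6203 + 3680, so -101771 ≡ 3680 (mod 6203).

3680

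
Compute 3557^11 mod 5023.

Using repeated squaring:
11 in binary is 1011, i.e. 11 = 8 + 2 + 1.
3557^1 ≡ 3557 (mod 5023)
3557^2 ≡ 3557^2 = 12652249 ≡ 4335 (mod 5023)
3557^4 ≡ 4335^2 = 18792225 ≡ 1182 (mod 5023)
3557^8 ≡ 1182^2 = 1397124 ≡ 730 (mod 5023)
3557^11 = 3557^8 × 3557^2 × 3557^1 ≡ 730 × 4335 × 3557 (mod 5023).
Accumulate the product:
730 × 4335 = 3164550 ≡ 60
60 × 3557 = 213420 ≡ 2454

2454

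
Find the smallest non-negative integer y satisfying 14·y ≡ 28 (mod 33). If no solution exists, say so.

2

gcd(14, 33) = 1, so a unique solution mod 33 exists.
14⁻¹ ≡ 26 (mod 33).
y ≡ 26·28 ≡ 2 (mod 33).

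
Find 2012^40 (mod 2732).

1784

Using repeated squaring:
40 in binary is 101000, i.e. 40 = 32 + 8.
2012^1 ≡ 2012 (mod 2732)
2012^2 ≡ 2012^2 = 4048144 ≡ 2052 (mod 2732)
2012^4 ≡ 2052^2 = 4210704 ≡ 692 (mod 2732)
2012^8 ≡ 692^2 = 478864 ≡ 764 (mod 2732)
2012^16 ≡ 764^2 = 583696 ≡ 1780 (mod 2732)
2012^32 ≡ 1780^2 = 3168400 ≡ 2012 (mod 2732)
2012^40 = 2012^32 * 2012^8 ≡ 2012 * 764 (mod 2732).
2012 * 764 = 1537168 ≡ 1784 (mod 2732).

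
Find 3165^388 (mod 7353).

388 in binary is 110000100, i.e. 388 = 256 + 128 + 4.
3165^1 ≡ 3165 (mod 7353)
3165^2 ≡ 3165^2 = 10017225 ≡ 2439 (mod 7353)
3165^4 ≡ 2439^2 = 5948721 ≡ 144 (mod 7353)
3165^8 ≡ 144^2 = 20736 ≡ 6030 (mod 7353)
3165^16 ≡ 6030^2 = 36360900 ≡ 315 (mod 7353)
3165^32 ≡ 315^2 = 99225 ≡ 3636 (mod 7353)
3165^64 ≡ 3636^2 = 13220496 ≡ 7155 (mod 7353)
3165^128 ≡ 7155^2 = 51194025 ≡ 2439 (mod 7353)
3165^256 ≡ 2439^2 = 5948721 ≡ 144 (mod 7353)
3165^388 = 3165^256 × 3165^128 × 3165^4 ≡ 144 × 2439 × 144 (mod 7353).
Accumulate the product:
144 × 2439 = 351216 ≡ 5625
5625 × 144 = 810000 ≡ 1170

1170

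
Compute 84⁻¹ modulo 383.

114

Run the extended Euclidean algorithm:
383 = 4×84 + 47
84 = 1×47 + 37
47 = 1×37 + 10
37 = 3×10 + 7
10 = 1×7 + 3
7 = 2×3 + 1
3 = 3×1 + 0
gcd(84, 383) = 1, so the inverse exists.
Bézout: 1 = −25×383 + 114×84.
So 84⁻¹ ≡ 114 (mod 383).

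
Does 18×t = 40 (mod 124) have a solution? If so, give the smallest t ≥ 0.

16

gcd(18, 124) = 2, and 2 | 40, so solutions exist.
Divide through by 2: 9×t ≡ 20 (mod 62).
9⁻¹ ≡ 7 (mod 62).
t ≡ 7×20 ≡ 16 (mod 62).
The smallest non-negative solution is t = 16.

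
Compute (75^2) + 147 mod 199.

1

(75)^2 ≡ 53 (mod 199)
53 + 147 = 200 ≡ 1 (mod 199)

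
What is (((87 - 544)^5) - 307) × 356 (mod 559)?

87 - 544 = -457 ≡ 102 (mod 559)
(102)^5 ≡ 150 (mod 559)
150 - 307 = -157 ≡ 402 (mod 559)
402 × 356 = 143112 ≡ 8 (mod 559)

8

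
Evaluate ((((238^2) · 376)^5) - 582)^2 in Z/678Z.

(238)^2 ≡ 370 (mod 678)
370 · 376 = 139120 ≡ 130 (mod 678)
(130)^5 ≡ 238 (mod 678)
238 - 582 = -344 ≡ 334 (mod 678)
(334)^2 ≡ 364 (mod 678)

364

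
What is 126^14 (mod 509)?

Using repeated squaring:
14 in binary is 1110, i.e. 14 = 8 + 4 + 2.
126^1 ≡ 126 (mod 509)
126^2 ≡ 126^2 = 15876 ≡ 97 (mod 509)
126^4 ≡ 97^2 = 9409 ≡ 247 (mod 509)
126^8 ≡ 247^2 = 61009 ≡ 438 (mod 509)
126^14 = 126^8 * 126^4 * 126^2 ≡ 438 * 247 * 97 (mod 509).
Accumulate the product:
438 * 247 = 108186 ≡ 278
278 * 97 = 26966 ≡ 498

498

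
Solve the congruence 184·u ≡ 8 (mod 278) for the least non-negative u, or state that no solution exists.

gcd(184, 278) = 2, and 2 | 8, so solutions exist.
Divide through by 2: 92·u mod 139 = 4.
92⁻¹ ≡ 68 (mod 139).
u ≡ 68·4 ≡ 133 (mod 139).
The smallest non-negative solution is u = 133.

133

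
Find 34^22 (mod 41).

33

34^1 ≡ 34 (mod 41)
34^2 ≡ 34^2 = 1156 ≡ 8 (mod 41)
34^4 ≡ 8^2 = 64 ≡ 23 (mod 41)
34^8 ≡ 23^2 = 529 ≡ 37 (mod 41)
34^16 ≡ 37^2 = 1369 ≡ 16 (mod 41)
34^22 = 34^16 × 34^4 × 34^2 ≡ 16 × 23 × 8 (mod 41).
Accumulate the product:
16 × 23 = 368 ≡ 40
40 × 8 = 320 ≡ 33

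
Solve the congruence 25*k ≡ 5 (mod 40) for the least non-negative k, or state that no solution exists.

5

gcd(25, 40) = 5, and 5 | 5, so solutions exist.
Divide through by 5: 5*k ≡ 1 mod 8.
5⁻¹ ≡ 5 (mod 8).
k ≡ 5*1 ≡ 5 (mod 8).
The smallest non-negative solution is k = 5.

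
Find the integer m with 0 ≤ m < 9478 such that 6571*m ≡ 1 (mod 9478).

Apply the Euclidean algorithm and back-substitute:
9478 = 1·6571 + 2907
6571 = 2·2907 + 757
2907 = 3·757 + 636
757 = 1·636 + 121
636 = 5·121 + 31
121 = 3·31 + 28
31 = 1·28 + 3
28 = 9·3 + 1
3 = 3·1 + 0
gcd(6571, 9478) = 1, so the inverse exists.
Bézout: 1 = −2118·9478 + 3055·6571.
So 6571⁻¹ ≡ 3055 (mod 9478).

3055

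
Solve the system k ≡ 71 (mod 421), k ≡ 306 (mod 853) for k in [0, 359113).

145316

421⁻¹ mod 853: 421·310 ≡ 1 (mod 853), so 421⁻¹ ≡ 310.
k = 71 + 421·((306 − 71)·310 mod 853) = 71 + 421·345 = 145316.
Check: 145316 mod 421 = 71, 145316 mod 853 = 306. ✓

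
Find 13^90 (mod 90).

19

Compute successive squares:
90 in binary is 1011010, i.e. 90 = 64 + 16 + 8 + 2.
13^1 ≡ 13 (mod 90)
13^2 ≡ 13^2 = 169 ≡ 79 (mod 90)
13^4 ≡ 79^2 = 6241 ≡ 31 (mod 90)
13^8 ≡ 31^2 = 961 ≡ 61 (mod 90)
13^16 ≡ 61^2 = 3721 ≡ 31 (mod 90)
13^32 ≡ 31^2 = 961 ≡ 61 (mod 90)
13^64 ≡ 61^2 = 3721 ≡ 31 (mod 90)
13^90 = 13^64 · 13^16 · 13^8 · 13^2 ≡ 31 · 31 · 61 · 79 (mod 90).
Accumulate the product:
31 · 31 = 961 ≡ 61
61 · 61 = 3721 ≡ 31
31 · 79 = 2449 ≡ 19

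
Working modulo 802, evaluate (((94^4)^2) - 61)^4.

(94)^4 ≡ 196 (mod 802)
(196)^2 ≡ 722 (mod 802)
722 - 61 = 661
(661)^4 ≡ 491 (mod 802)

491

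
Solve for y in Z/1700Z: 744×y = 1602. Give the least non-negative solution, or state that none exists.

gcd(744, 1700) = 4, and 4 does not divide 1602.
So the congruence has no solution.

no solution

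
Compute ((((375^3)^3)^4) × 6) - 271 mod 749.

603

(375)^3 ≡ 281 (mod 749)
(281)^3 ≡ 414 (mod 749)
(414)^4 ≡ 645 (mod 749)
645 × 6 = 3870 ≡ 125 (mod 749)
125 - 271 = -146 ≡ 603 (mod 749)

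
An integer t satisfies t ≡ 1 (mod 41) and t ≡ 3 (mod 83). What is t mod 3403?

3240

41⁻¹ mod 83: 41*81 ≡ 1 (mod 83), so 41⁻¹ ≡ 81.
t = 1 + 41*((3 − 1)*81 mod 83) = 1 + 41*79 = 3240.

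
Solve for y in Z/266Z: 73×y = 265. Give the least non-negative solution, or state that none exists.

gcd(73, 266) = 1, so a unique solution mod 266 exists.
73⁻¹ ≡ 215 (mod 266).
y ≡ 215×265 ≡ 51 (mod 266).

51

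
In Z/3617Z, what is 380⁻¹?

3617 = 9*380 + 197
380 = 1*197 + 183
197 = 1*183 + 14
183 = 13*14 + 1
14 = 14*1 + 0
gcd(380, 3617) = 1, so the inverse exists.
Back-substitute for 1:
1 = 1*183 − 13*14
  = −13*197 + 14*183
  = 14*380 − 27*197
  = −27*3617 + 257*380
So 380⁻¹ ≡ 257 (mod 3617).

257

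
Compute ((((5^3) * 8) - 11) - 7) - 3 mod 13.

(5)^3 ≡ 8 (mod 13)
8 * 8 = 64 ≡ 12 (mod 13)
12 - 11 = 1
1 - 7 = -6 ≡ 7 (mod 13)
7 - 3 = 4

4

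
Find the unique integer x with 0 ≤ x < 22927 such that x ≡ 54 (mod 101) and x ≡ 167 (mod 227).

101⁻¹ mod 227: 101*9 ≡ 1 (mod 227), so 101⁻¹ ≡ 9.
x = 54 + 101*((167 − 54)*9 mod 227) = 54 + 101*109 = 11063.

11063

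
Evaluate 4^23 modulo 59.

Compute successive squares:
23 in binary is 10111, i.e. 23 = 16 + 4 + 2 + 1.
4^1 ≡ 4 (mod 59)
4^2 ≡ 4^2 = 16 (mod 59)
4^4 ≡ 16^2 = 256 ≡ 20 (mod 59)
4^8 ≡ 20^2 = 400 ≡ 46 (mod 59)
4^16 ≡ 46^2 = 2116 ≡ 51 (mod 59)
4^23 = 4^16 · 4^4 · 4^2 · 4^1 ≡ 51 · 20 · 16 · 4 (mod 59).
Accumulate the product:
51 · 20 = 1020 ≡ 17
17 · 16 = 272 ≡ 36
36 · 4 = 144 ≡ 26

26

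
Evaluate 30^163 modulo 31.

30^1 ≡ 30 (mod 31)
30^2 ≡ 30^2 = 900 ≡ 1 (mod 31)
30^4 ≡ 1^2 = 1 (mod 31)
30^8 ≡ 1^2 = 1 (mod 31)
30^16 ≡ 1^2 = 1 (mod 31)
30^32 ≡ 1^2 = 1 (mod 31)
30^64 ≡ 1^2 = 1 (mod 31)
30^128 ≡ 1^2 = 1 (mod 31)
30^163 = 30^128 × 30^32 × 30^2 × 30^1 ≡ 1 × 1 × 1 × 30 (mod 31).
Accumulate the product:
1 × 1 = 1
1 × 1 = 1
1 × 30 = 30

30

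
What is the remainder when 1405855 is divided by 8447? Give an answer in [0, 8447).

3653

1405855 = 166*8447 + 3653, so 1405855 ≡ 3653 (mod 8447).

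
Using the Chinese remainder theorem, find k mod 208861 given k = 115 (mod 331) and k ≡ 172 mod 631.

331⁻¹ mod 631: 331×570 ≡ 1 (mod 631), so 331⁻¹ ≡ 570.
k = 115 + 331×((172 − 115)×570 mod 631) = 115 + 331×309 = 102394.
Check: 102394 mod 331 = 115, 102394 mod 631 = 172. ✓

102394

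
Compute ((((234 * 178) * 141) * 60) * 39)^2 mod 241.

234 * 178 = 41652 ≡ 200 (mod 241)
200 * 141 = 28200 ≡ 3 (mod 241)
3 * 60 = 180
180 * 39 = 7020 ≡ 31 (mod 241)
(31)^2 ≡ 238 (mod 241)

238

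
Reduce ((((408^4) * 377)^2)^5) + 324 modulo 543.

(408)^4 ≡ 240 (mod 543)
240 * 377 = 90480 ≡ 342 (mod 543)
(342)^2 ≡ 219 (mod 543)
(219)^5 ≡ 246 (mod 543)
246 + 324 = 570 ≡ 27 (mod 543)

27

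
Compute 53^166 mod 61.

166 in binary is 10100110, i.e. 166 = 128 + 32 + 4 + 2.
53^1 ≡ 53 (mod 61)
53^2 ≡ 53^2 = 2809 ≡ 3 (mod 61)
53^4 ≡ 3^2 = 9 (mod 61)
53^8 ≡ 9^2 = 81 ≡ 20 (mod 61)
53^16 ≡ 20^2 = 400 ≡ 34 (mod 61)
53^32 ≡ 34^2 = 1156 ≡ 58 (mod 61)
53^64 ≡ 58^2 = 3364 ≡ 9 (mod 61)
53^128 ≡ 9^2 = 81 ≡ 20 (mod 61)
53^166 = 53^128 × 53^32 × 53^4 × 53^2 ≡ 20 × 58 × 9 × 3 (mod 61).
Accumulate the product:
20 × 58 = 1160 ≡ 1
1 × 9 = 9
9 × 3 = 27

27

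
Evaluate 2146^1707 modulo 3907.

2491

Compute successive squares:
1707 in binary is 11010101011, i.e. 1707 = 1024 + 512 + 128 + 32 + 8 + 2 + 1.
2146^1 ≡ 2146 (mod 3907)
2146^2 ≡ 2146^2 = 4605316 ≡ 2870 (mod 3907)
2146^4 ≡ 2870^2 = 8236900 ≡ 944 (mod 3907)
2146^8 ≡ 944^2 = 891136 ≡ 340 (mod 3907)
2146^16 ≡ 340^2 = 115600 ≡ 2297 (mod 3907)
2146^32 ≡ 2297^2 = 5276209 ≡ 1759 (mod 3907)
2146^64 ≡ 1759^2 = 3094081 ≡ 3644 (mod 3907)
2146^128 ≡ 3644^2 = 13278736 ≡ 2750 (mod 3907)
2146^256 ≡ 2750^2 = 7562500 ≡ 2455 (mod 3907)
2146^512 ≡ 2455^2 = 6027025 ≡ 2431 (mod 3907)
2146^1024 ≡ 2431^2 = 5909761 ≡ 2377 (mod 3907)
2146^1707 = 2146^1024 · 2146^512 · 2146^128 · 2146^32 · 2146^8 · 2146^2 · 2146^1 ≡ 2377 · 2431 · 2750 · 1759 · 340 · 2870 · 2146 (mod 3907).
Accumulate the product:
2377 · 2431 = 5778487 ≡ 34
34 · 2750 = 93500 ≡ 3639
3639 · 1759 = 6401001 ≡ 1335
1335 · 340 = 453900 ≡ 688
688 · 2870 = 1974560 ≡ 1525
1525 · 2146 = 3272650 ≡ 2491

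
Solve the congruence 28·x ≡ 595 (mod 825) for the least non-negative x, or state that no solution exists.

640

gcd(28, 825) = 1, so a unique solution mod 825 exists.
28⁻¹ ≡ 442 (mod 825).
x ≡ 442·595 ≡ 640 (mod 825).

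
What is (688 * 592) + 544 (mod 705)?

350

688 * 592 = 407296 ≡ 511 (mod 705)
511 + 544 = 1055 ≡ 350 (mod 705)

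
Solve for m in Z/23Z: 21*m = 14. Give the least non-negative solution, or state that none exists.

gcd(21, 23) = 1, so a unique solution mod 23 exists.
21⁻¹ ≡ 11 (mod 23).
m ≡ 11*14 ≡ 16 (mod 23).

16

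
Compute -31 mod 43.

12

-31 = -1×43 + 12, so -31 ≡ 12 (mod 43).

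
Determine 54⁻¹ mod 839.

839 = 15×54 + 29
54 = 1×29 + 25
29 = 1×25 + 4
25 = 6×4 + 1
4 = 4×1 + 0
gcd(54, 839) = 1, so the inverse exists.
Bézout: 1 = −13×839 + 202×54.
So 54⁻¹ ≡ 202 (mod 839).

202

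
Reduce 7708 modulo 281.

7708 = 27×281 + 121, so 7708 ≡ 121 (mod 281).

121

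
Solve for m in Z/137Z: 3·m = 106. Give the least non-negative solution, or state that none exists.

gcd(3, 137) = 1, so a unique solution mod 137 exists.
3⁻¹ ≡ 46 (mod 137).
m ≡ 46·106 ≡ 81 (mod 137).

81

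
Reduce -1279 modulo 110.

-1279 = -12·110 + 41, so -1279 ≡ 41 (mod 110).

41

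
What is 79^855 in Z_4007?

855 in binary is 1101010111, i.e. 855 = 512 + 256 + 64 + 16 + 4 + 2 + 1.
79^1 ≡ 79 (mod 4007)
79^2 ≡ 79^2 = 6241 ≡ 2234 (mod 4007)
79^4 ≡ 2234^2 = 4990756 ≡ 2041 (mod 4007)
79^8 ≡ 2041^2 = 4165681 ≡ 2408 (mod 4007)
79^16 ≡ 2408^2 = 5798464 ≡ 335 (mod 4007)
79^32 ≡ 335^2 = 112225 ≡ 29 (mod 4007)
79^64 ≡ 29^2 = 841 (mod 4007)
79^128 ≡ 841^2 = 707281 ≡ 2049 (mod 4007)
79^256 ≡ 2049^2 = 4198401 ≡ 3072 (mod 4007)
79^512 ≡ 3072^2 = 9437184 ≡ 699 (mod 4007)
79^855 = 79^512 · 79^256 · 79^64 · 79^16 · 79^4 · 79^2 · 79^1 ≡ 699 · 3072 · 841 · 335 · 2041 · 2234 · 79 (mod 4007).
Accumulate the product:
699 · 3072 = 2147328 ≡ 3583
3583 · 841 = 3013303 ≡ 39
39 · 335 = 13065 ≡ 1044
1044 · 2041 = 2130804 ≡ 3087
3087 · 2234 = 6896358 ≡ 311
311 · 79 = 24569 ≡ 527

527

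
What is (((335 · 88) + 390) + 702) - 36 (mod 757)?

256

335 · 88 = 29480 ≡ 714 (mod 757)
714 + 390 = 1104 ≡ 347 (mod 757)
347 + 702 = 1049 ≡ 292 (mod 757)
292 - 36 = 256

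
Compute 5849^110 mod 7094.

1779

110 in binary is 1101110, i.e. 110 = 64 + 32 + 8 + 4 + 2.
5849^1 ≡ 5849 (mod 7094)
5849^2 ≡ 5849^2 = 34210801 ≡ 3533 (mod 7094)
5849^4 ≡ 3533^2 = 12482089 ≡ 3743 (mod 7094)
5849^8 ≡ 3743^2 = 14010049 ≡ 6493 (mod 7094)
5849^16 ≡ 6493^2 = 42159049 ≡ 6501 (mod 7094)
5849^32 ≡ 6501^2 = 42263001 ≡ 4043 (mod 7094)
5849^64 ≡ 4043^2 = 16345849 ≡ 1273 (mod 7094)
5849^110 = 5849^64 · 5849^32 · 5849^8 · 5849^4 · 5849^2 ≡ 1273 · 4043 · 6493 · 3743 · 3533 (mod 7094).
Accumulate the product:
1273 · 4043 = 5146739 ≡ 3589
3589 · 6493 = 23303377 ≡ 6681
6681 · 3743 = 25006983 ≡ 633
633 · 3533 = 2236389 ≡ 1779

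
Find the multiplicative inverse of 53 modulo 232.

232 = 4×53 + 20
53 = 2×20 + 13
20 = 1×13 + 7
13 = 1×7 + 6
7 = 1×6 + 1
6 = 6×1 + 0
gcd(53, 232) = 1, so the inverse exists.
Back-substitute for 1:
1 = 1×7 − 1×6
  = −1×13 + 2×7
  = 2×20 − 3×13
  = −3×53 + 8×20
  = 8×232 − 35×53
So 53⁻¹ ≡ −35 ≡ 197 (mod 232).

197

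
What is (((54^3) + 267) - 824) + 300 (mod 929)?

206

(54)^3 ≡ 463 (mod 929)
463 + 267 = 730
730 - 824 = -94 ≡ 835 (mod 929)
835 + 300 = 1135 ≡ 206 (mod 929)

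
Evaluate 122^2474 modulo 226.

Using repeated squaring:
122^1 ≡ 122 (mod 226)
122^2 ≡ 122^2 = 14884 ≡ 194 (mod 226)
122^4 ≡ 194^2 = 37636 ≡ 120 (mod 226)
122^8 ≡ 120^2 = 14400 ≡ 162 (mod 226)
122^16 ≡ 162^2 = 26244 ≡ 28 (mod 226)
122^32 ≡ 28^2 = 784 ≡ 106 (mod 226)
122^64 ≡ 106^2 = 11236 ≡ 162 (mod 226)
122^128 ≡ 162^2 = 26244 ≡ 28 (mod 226)
122^256 ≡ 28^2 = 784 ≡ 106 (mod 226)
122^512 ≡ 106^2 = 11236 ≡ 162 (mod 226)
122^1024 ≡ 162^2 = 26244 ≡ 28 (mod 226)
122^2048 ≡ 28^2 = 784 ≡ 106 (mod 226)
122^2474 = 122^2048 * 122^256 * 122^128 * 122^32 * 122^8 * 122^2 ≡ 106 * 106 * 28 * 106 * 162 * 194 (mod 226).
Accumulate the product:
106 * 106 = 11236 ≡ 162
162 * 28 = 4536 ≡ 16
16 * 106 = 1696 ≡ 114
114 * 162 = 18468 ≡ 162
162 * 194 = 31428 ≡ 14

14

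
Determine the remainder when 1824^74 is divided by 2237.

By square-and-multiply:
74 in binary is 1001010, i.e. 74 = 64 + 8 + 2.
1824^1 ≡ 1824 (mod 2237)
1824^2 ≡ 1824^2 = 3326976 ≡ 557 (mod 2237)
1824^4 ≡ 557^2 = 310249 ≡ 1543 (mod 2237)
1824^8 ≡ 1543^2 = 2380849 ≡ 681 (mod 2237)
1824^16 ≡ 681^2 = 463761 ≡ 702 (mod 2237)
1824^32 ≡ 702^2 = 492804 ≡ 664 (mod 2237)
1824^64 ≡ 664^2 = 440896 ≡ 207 (mod 2237)
1824^74 = 1824^64 * 1824^8 * 1824^2 ≡ 207 * 681 * 557 (mod 2237).
Accumulate the product:
207 * 681 = 140967 ≡ 36
36 * 557 = 20052 ≡ 2156

2156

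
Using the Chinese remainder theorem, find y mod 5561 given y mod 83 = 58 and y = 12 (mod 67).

3295

83⁻¹ mod 67: 83·21 ≡ 1 (mod 67), so 83⁻¹ ≡ 21.
y = 58 + 83·((12 − 58)·21 mod 67) = 58 + 83·39 = 3295.
Check: 3295 mod 83 = 58, 3295 mod 67 = 12. ✓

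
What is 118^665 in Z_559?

Using repeated squaring:
665 in binary is 1010011001, i.e. 665 = 512 + 128 + 16 + 8 + 1.
118^1 ≡ 118 (mod 559)
118^2 ≡ 118^2 = 13924 ≡ 508 (mod 559)
118^4 ≡ 508^2 = 258064 ≡ 365 (mod 559)
118^8 ≡ 365^2 = 133225 ≡ 183 (mod 559)
118^16 ≡ 183^2 = 33489 ≡ 508 (mod 559)
118^32 ≡ 508^2 = 258064 ≡ 365 (mod 559)
118^64 ≡ 365^2 = 133225 ≡ 183 (mod 559)
118^128 ≡ 183^2 = 33489 ≡ 508 (mod 559)
118^256 ≡ 508^2 = 258064 ≡ 365 (mod 559)
118^512 ≡ 365^2 = 133225 ≡ 183 (mod 559)
118^665 = 118^512 × 118^128 × 118^16 × 118^8 × 118^1 ≡ 183 × 508 × 508 × 183 × 118 (mod 559).
Accumulate the product:
183 × 508 = 92964 ≡ 170
170 × 508 = 86360 ≡ 274
274 × 183 = 50142 ≡ 391
391 × 118 = 46138 ≡ 300

300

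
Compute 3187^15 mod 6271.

5546

15 in binary is 1111, i.e. 15 = 8 + 4 + 2 + 1.
3187^1 ≡ 3187 (mod 6271)
3187^2 ≡ 3187^2 = 10156969 ≡ 4220 (mod 6271)
3187^4 ≡ 4220^2 = 17808400 ≡ 5031 (mod 6271)
3187^8 ≡ 5031^2 = 25310961 ≡ 1205 (mod 6271)
3187^15 = 3187^8 × 3187^4 × 3187^2 × 3187^1 ≡ 1205 × 5031 × 4220 × 3187 (mod 6271).
Accumulate the product:
1205 × 5031 = 6062355 ≡ 4569
4569 × 4220 = 19281180 ≡ 4126
4126 × 3187 = 13149562 ≡ 5546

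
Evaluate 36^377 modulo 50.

46

Using repeated squaring:
377 in binary is 101111001, i.e. 377 = 256 + 64 + 32 + 16 + 8 + 1.
36^1 ≡ 36 (mod 50)
36^2 ≡ 36^2 = 1296 ≡ 46 (mod 50)
36^4 ≡ 46^2 = 2116 ≡ 16 (mod 50)
36^8 ≡ 16^2 = 256 ≡ 6 (mod 50)
36^16 ≡ 6^2 = 36 (mod 50)
36^32 ≡ 36^2 = 1296 ≡ 46 (mod 50)
36^64 ≡ 46^2 = 2116 ≡ 16 (mod 50)
36^128 ≡ 16^2 = 256 ≡ 6 (mod 50)
36^256 ≡ 6^2 = 36 (mod 50)
36^377 = 36^256 * 36^64 * 36^32 * 36^16 * 36^8 * 36^1 ≡ 36 * 16 * 46 * 36 * 6 * 36 (mod 50).
Accumulate the product:
36 * 16 = 576 ≡ 26
26 * 46 = 1196 ≡ 46
46 * 36 = 1656 ≡ 6
6 * 6 = 36
36 * 36 = 1296 ≡ 46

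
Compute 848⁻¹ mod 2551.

Run the extended Euclidean algorithm:
2551 = 3×848 + 7
848 = 121×7 + 1
7 = 7×1 + 0
gcd(848, 2551) = 1, so the inverse exists.
Bézout: 1 = −121×2551 + 364×848.
So 848⁻¹ ≡ 364 (mod 2551).

364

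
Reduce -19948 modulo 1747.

1016

-19948 = -12·1747 + 1016, so -19948 ≡ 1016 (mod 1747).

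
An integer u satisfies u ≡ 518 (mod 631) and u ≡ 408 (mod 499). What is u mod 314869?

631⁻¹ mod 499: 631*155 ≡ 1 (mod 499), so 631⁻¹ ≡ 155.
u = 518 + 631*((408 − 518)*155 mod 499) = 518 + 631*415 = 262383.
Check: 262383 mod 631 = 518, 262383 mod 499 = 408. ✓

262383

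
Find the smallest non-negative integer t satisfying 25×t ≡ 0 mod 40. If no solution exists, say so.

0

gcd(25, 40) = 5, and 5 | 0, so solutions exist.
Divide through by 5: 5×t = 0 (mod 8).
5⁻¹ ≡ 5 (mod 8).
t ≡ 5×0 ≡ 0 (mod 8).
The smallest non-negative solution is t = 0.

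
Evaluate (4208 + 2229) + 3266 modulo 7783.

1920

4208 + 2229 = 6437
6437 + 3266 = 9703 ≡ 1920 (mod 7783)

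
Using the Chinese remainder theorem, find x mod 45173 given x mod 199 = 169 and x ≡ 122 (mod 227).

5343

199⁻¹ mod 227: 199×154 ≡ 1 (mod 227), so 199⁻¹ ≡ 154.
x = 169 + 199×((122 − 169)×154 mod 227) = 169 + 199×26 = 5343.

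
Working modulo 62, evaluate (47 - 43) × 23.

30

47 - 43 = 4
4 × 23 = 92 ≡ 30 (mod 62)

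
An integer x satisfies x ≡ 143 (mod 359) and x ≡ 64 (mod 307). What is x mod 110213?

359⁻¹ mod 307: 359·124 ≡ 1 (mod 307), so 359⁻¹ ≡ 124.
x = 143 + 359·((64 − 143)·124 mod 307) = 143 + 359·28 = 10195.

10195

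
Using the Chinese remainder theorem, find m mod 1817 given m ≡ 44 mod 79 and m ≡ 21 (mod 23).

44

79⁻¹ mod 23: 79*7 ≡ 1 (mod 23), so 79⁻¹ ≡ 7.
m = 44 + 79*((21 − 44)*7 mod 23) = 44 + 79*0 = 44.
Check: 44 mod 79 = 44, 44 mod 23 = 21. ✓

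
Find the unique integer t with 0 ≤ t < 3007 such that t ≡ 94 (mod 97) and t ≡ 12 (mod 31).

2616

97⁻¹ mod 31: 97*8 ≡ 1 (mod 31), so 97⁻¹ ≡ 8.
t = 94 + 97*((12 − 94)*8 mod 31) = 94 + 97*26 = 2616.
Check: 2616 mod 97 = 94, 2616 mod 31 = 12. ✓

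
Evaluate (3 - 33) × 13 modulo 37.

3 - 33 = -30 ≡ 7 (mod 37)
7 × 13 = 91 ≡ 17 (mod 37)

17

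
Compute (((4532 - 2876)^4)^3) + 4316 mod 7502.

4532 - 2876 = 1656
(1656)^4 ≡ 2242 (mod 7502)
(2242)^3 ≡ 7076 (mod 7502)
7076 + 4316 = 11392 ≡ 3890 (mod 7502)

3890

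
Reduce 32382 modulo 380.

82

32382 = 85×380 + 82, so 32382 ≡ 82 (mod 380).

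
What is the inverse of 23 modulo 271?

271 = 11·23 + 18
23 = 1·18 + 5
18 = 3·5 + 3
5 = 1·3 + 2
3 = 1·2 + 1
2 = 2·1 + 0
gcd(23, 271) = 1, so the inverse exists.
Back-substitute for 1:
1 = 1·3 − 1·2
  = −1·5 + 2·3
  = 2·18 − 7·5
  = −7·23 + 9·18
  = 9·271 − 106·23
So 23⁻¹ ≡ −106 ≡ 165 (mod 271).

165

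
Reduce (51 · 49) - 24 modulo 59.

51 · 49 = 2499 ≡ 21 (mod 59)
21 - 24 = -3 ≡ 56 (mod 59)

56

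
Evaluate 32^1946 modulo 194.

140

Compute successive squares:
1946 in binary is 11110011010, i.e. 1946 = 1024 + 512 + 256 + 128 + 16 + 8 + 2.
32^1 ≡ 32 (mod 194)
32^2 ≡ 32^2 = 1024 ≡ 54 (mod 194)
32^4 ≡ 54^2 = 2916 ≡ 6 (mod 194)
32^8 ≡ 6^2 = 36 (mod 194)
32^16 ≡ 36^2 = 1296 ≡ 132 (mod 194)
32^32 ≡ 132^2 = 17424 ≡ 158 (mod 194)
32^64 ≡ 158^2 = 24964 ≡ 132 (mod 194)
32^128 ≡ 132^2 = 17424 ≡ 158 (mod 194)
32^256 ≡ 158^2 = 24964 ≡ 132 (mod 194)
32^512 ≡ 132^2 = 17424 ≡ 158 (mod 194)
32^1024 ≡ 158^2 = 24964 ≡ 132 (mod 194)
32^1946 = 32^1024 × 32^512 × 32^256 × 32^128 × 32^16 × 32^8 × 32^2 ≡ 132 × 158 × 132 × 158 × 132 × 36 × 54 (mod 194).
Accumulate the product:
132 × 158 = 20856 ≡ 98
98 × 132 = 12936 ≡ 132
132 × 158 = 20856 ≡ 98
98 × 132 = 12936 ≡ 132
132 × 36 = 4752 ≡ 96
96 × 54 = 5184 ≡ 140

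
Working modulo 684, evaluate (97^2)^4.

85

(97)^2 ≡ 517 (mod 684)
(517)^4 ≡ 85 (mod 684)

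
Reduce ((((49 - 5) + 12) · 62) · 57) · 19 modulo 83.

49 - 5 = 44
44 + 12 = 56
56 · 62 = 3472 ≡ 69 (mod 83)
69 · 57 = 3933 ≡ 32 (mod 83)
32 · 19 = 608 ≡ 27 (mod 83)

27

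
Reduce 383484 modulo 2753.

383484 = 139×2753 + 817, so 383484 ≡ 817 (mod 2753).

817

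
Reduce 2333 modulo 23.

10

2333 = 101×23 + 10, so 2333 ≡ 10 (mod 23).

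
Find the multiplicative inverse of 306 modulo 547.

202

Apply the Euclidean algorithm and back-substitute:
547 = 1*306 + 241
306 = 1*241 + 65
241 = 3*65 + 46
65 = 1*46 + 19
46 = 2*19 + 8
19 = 2*8 + 3
8 = 2*3 + 2
3 = 1*2 + 1
2 = 2*1 + 0
gcd(306, 547) = 1, so the inverse exists.
Back-substitute for 1:
1 = 1*3 − 1*2
  = −1*8 + 3*3
  = 3*19 − 7*8
  = −7*46 + 17*19
  = 17*65 − 24*46
  = −24*241 + 89*65
  = 89*306 − 113*241
  = −113*547 + 202*306
So 306⁻¹ ≡ 202 (mod 547).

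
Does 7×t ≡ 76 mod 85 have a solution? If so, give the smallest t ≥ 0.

23

gcd(7, 85) = 1, so a unique solution mod 85 exists.
7⁻¹ ≡ 73 (mod 85).
t ≡ 73×76 ≡ 23 (mod 85).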